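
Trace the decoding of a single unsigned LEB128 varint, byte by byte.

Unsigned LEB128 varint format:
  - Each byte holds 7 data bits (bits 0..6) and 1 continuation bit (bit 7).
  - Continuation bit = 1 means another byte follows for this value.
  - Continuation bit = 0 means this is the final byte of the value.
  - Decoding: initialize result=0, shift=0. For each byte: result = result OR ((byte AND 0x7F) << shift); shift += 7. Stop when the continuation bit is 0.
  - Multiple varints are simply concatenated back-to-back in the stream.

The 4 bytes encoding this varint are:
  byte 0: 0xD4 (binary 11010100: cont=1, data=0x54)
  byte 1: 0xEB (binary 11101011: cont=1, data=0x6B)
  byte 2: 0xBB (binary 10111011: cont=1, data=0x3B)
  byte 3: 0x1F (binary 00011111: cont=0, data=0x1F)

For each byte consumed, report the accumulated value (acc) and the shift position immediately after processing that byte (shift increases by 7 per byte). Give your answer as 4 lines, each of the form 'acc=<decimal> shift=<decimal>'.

byte 0=0xD4: payload=0x54=84, contrib = 84<<0 = 84; acc -> 84, shift -> 7
byte 1=0xEB: payload=0x6B=107, contrib = 107<<7 = 13696; acc -> 13780, shift -> 14
byte 2=0xBB: payload=0x3B=59, contrib = 59<<14 = 966656; acc -> 980436, shift -> 21
byte 3=0x1F: payload=0x1F=31, contrib = 31<<21 = 65011712; acc -> 65992148, shift -> 28

Answer: acc=84 shift=7
acc=13780 shift=14
acc=980436 shift=21
acc=65992148 shift=28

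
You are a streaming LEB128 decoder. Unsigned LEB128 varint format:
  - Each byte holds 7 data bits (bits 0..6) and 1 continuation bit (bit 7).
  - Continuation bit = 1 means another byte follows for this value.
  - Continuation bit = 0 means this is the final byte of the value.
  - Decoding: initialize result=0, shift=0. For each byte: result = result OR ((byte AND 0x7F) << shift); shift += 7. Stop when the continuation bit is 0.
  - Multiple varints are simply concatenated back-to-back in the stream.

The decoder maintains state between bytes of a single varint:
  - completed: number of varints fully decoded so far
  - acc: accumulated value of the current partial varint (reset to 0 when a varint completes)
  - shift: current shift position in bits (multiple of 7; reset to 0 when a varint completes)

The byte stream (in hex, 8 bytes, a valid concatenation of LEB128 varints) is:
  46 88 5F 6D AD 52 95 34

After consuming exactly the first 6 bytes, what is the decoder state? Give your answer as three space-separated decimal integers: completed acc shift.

byte[0]=0x46 cont=0 payload=0x46: varint #1 complete (value=70); reset -> completed=1 acc=0 shift=0
byte[1]=0x88 cont=1 payload=0x08: acc |= 8<<0 -> completed=1 acc=8 shift=7
byte[2]=0x5F cont=0 payload=0x5F: varint #2 complete (value=12168); reset -> completed=2 acc=0 shift=0
byte[3]=0x6D cont=0 payload=0x6D: varint #3 complete (value=109); reset -> completed=3 acc=0 shift=0
byte[4]=0xAD cont=1 payload=0x2D: acc |= 45<<0 -> completed=3 acc=45 shift=7
byte[5]=0x52 cont=0 payload=0x52: varint #4 complete (value=10541); reset -> completed=4 acc=0 shift=0

Answer: 4 0 0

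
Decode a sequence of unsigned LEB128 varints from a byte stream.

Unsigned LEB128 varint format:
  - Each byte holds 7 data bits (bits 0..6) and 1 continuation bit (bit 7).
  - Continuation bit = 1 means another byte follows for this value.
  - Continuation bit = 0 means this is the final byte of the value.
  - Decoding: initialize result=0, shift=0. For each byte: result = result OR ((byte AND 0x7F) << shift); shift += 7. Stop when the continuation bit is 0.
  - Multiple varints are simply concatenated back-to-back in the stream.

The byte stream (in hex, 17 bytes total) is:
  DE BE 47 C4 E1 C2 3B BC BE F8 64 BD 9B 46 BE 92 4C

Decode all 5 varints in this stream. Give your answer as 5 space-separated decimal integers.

Answer: 1171294 124825796 211689276 1150397 1247550

Derivation:
  byte[0]=0xDE cont=1 payload=0x5E=94: acc |= 94<<0 -> acc=94 shift=7
  byte[1]=0xBE cont=1 payload=0x3E=62: acc |= 62<<7 -> acc=8030 shift=14
  byte[2]=0x47 cont=0 payload=0x47=71: acc |= 71<<14 -> acc=1171294 shift=21 [end]
Varint 1: bytes[0:3] = DE BE 47 -> value 1171294 (3 byte(s))
  byte[3]=0xC4 cont=1 payload=0x44=68: acc |= 68<<0 -> acc=68 shift=7
  byte[4]=0xE1 cont=1 payload=0x61=97: acc |= 97<<7 -> acc=12484 shift=14
  byte[5]=0xC2 cont=1 payload=0x42=66: acc |= 66<<14 -> acc=1093828 shift=21
  byte[6]=0x3B cont=0 payload=0x3B=59: acc |= 59<<21 -> acc=124825796 shift=28 [end]
Varint 2: bytes[3:7] = C4 E1 C2 3B -> value 124825796 (4 byte(s))
  byte[7]=0xBC cont=1 payload=0x3C=60: acc |= 60<<0 -> acc=60 shift=7
  byte[8]=0xBE cont=1 payload=0x3E=62: acc |= 62<<7 -> acc=7996 shift=14
  byte[9]=0xF8 cont=1 payload=0x78=120: acc |= 120<<14 -> acc=1974076 shift=21
  byte[10]=0x64 cont=0 payload=0x64=100: acc |= 100<<21 -> acc=211689276 shift=28 [end]
Varint 3: bytes[7:11] = BC BE F8 64 -> value 211689276 (4 byte(s))
  byte[11]=0xBD cont=1 payload=0x3D=61: acc |= 61<<0 -> acc=61 shift=7
  byte[12]=0x9B cont=1 payload=0x1B=27: acc |= 27<<7 -> acc=3517 shift=14
  byte[13]=0x46 cont=0 payload=0x46=70: acc |= 70<<14 -> acc=1150397 shift=21 [end]
Varint 4: bytes[11:14] = BD 9B 46 -> value 1150397 (3 byte(s))
  byte[14]=0xBE cont=1 payload=0x3E=62: acc |= 62<<0 -> acc=62 shift=7
  byte[15]=0x92 cont=1 payload=0x12=18: acc |= 18<<7 -> acc=2366 shift=14
  byte[16]=0x4C cont=0 payload=0x4C=76: acc |= 76<<14 -> acc=1247550 shift=21 [end]
Varint 5: bytes[14:17] = BE 92 4C -> value 1247550 (3 byte(s))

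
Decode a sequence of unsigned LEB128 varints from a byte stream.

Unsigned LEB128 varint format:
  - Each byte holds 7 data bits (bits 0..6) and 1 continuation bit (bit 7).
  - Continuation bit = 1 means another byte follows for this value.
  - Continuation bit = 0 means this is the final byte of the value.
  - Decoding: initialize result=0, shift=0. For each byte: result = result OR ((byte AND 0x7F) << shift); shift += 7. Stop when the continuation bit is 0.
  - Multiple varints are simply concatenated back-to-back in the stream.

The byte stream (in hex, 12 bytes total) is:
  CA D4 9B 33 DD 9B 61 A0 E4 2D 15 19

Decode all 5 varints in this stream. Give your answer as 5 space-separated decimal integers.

Answer: 107407946 1592797 750112 21 25

Derivation:
  byte[0]=0xCA cont=1 payload=0x4A=74: acc |= 74<<0 -> acc=74 shift=7
  byte[1]=0xD4 cont=1 payload=0x54=84: acc |= 84<<7 -> acc=10826 shift=14
  byte[2]=0x9B cont=1 payload=0x1B=27: acc |= 27<<14 -> acc=453194 shift=21
  byte[3]=0x33 cont=0 payload=0x33=51: acc |= 51<<21 -> acc=107407946 shift=28 [end]
Varint 1: bytes[0:4] = CA D4 9B 33 -> value 107407946 (4 byte(s))
  byte[4]=0xDD cont=1 payload=0x5D=93: acc |= 93<<0 -> acc=93 shift=7
  byte[5]=0x9B cont=1 payload=0x1B=27: acc |= 27<<7 -> acc=3549 shift=14
  byte[6]=0x61 cont=0 payload=0x61=97: acc |= 97<<14 -> acc=1592797 shift=21 [end]
Varint 2: bytes[4:7] = DD 9B 61 -> value 1592797 (3 byte(s))
  byte[7]=0xA0 cont=1 payload=0x20=32: acc |= 32<<0 -> acc=32 shift=7
  byte[8]=0xE4 cont=1 payload=0x64=100: acc |= 100<<7 -> acc=12832 shift=14
  byte[9]=0x2D cont=0 payload=0x2D=45: acc |= 45<<14 -> acc=750112 shift=21 [end]
Varint 3: bytes[7:10] = A0 E4 2D -> value 750112 (3 byte(s))
  byte[10]=0x15 cont=0 payload=0x15=21: acc |= 21<<0 -> acc=21 shift=7 [end]
Varint 4: bytes[10:11] = 15 -> value 21 (1 byte(s))
  byte[11]=0x19 cont=0 payload=0x19=25: acc |= 25<<0 -> acc=25 shift=7 [end]
Varint 5: bytes[11:12] = 19 -> value 25 (1 byte(s))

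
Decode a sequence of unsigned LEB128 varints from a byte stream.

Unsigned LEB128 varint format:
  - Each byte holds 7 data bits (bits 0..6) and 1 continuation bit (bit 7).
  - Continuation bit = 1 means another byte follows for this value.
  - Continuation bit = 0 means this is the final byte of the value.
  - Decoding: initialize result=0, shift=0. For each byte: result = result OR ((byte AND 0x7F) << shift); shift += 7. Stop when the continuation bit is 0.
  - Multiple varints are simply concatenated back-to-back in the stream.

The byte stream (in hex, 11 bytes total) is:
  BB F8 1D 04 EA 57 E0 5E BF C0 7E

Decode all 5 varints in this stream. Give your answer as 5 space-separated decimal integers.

  byte[0]=0xBB cont=1 payload=0x3B=59: acc |= 59<<0 -> acc=59 shift=7
  byte[1]=0xF8 cont=1 payload=0x78=120: acc |= 120<<7 -> acc=15419 shift=14
  byte[2]=0x1D cont=0 payload=0x1D=29: acc |= 29<<14 -> acc=490555 shift=21 [end]
Varint 1: bytes[0:3] = BB F8 1D -> value 490555 (3 byte(s))
  byte[3]=0x04 cont=0 payload=0x04=4: acc |= 4<<0 -> acc=4 shift=7 [end]
Varint 2: bytes[3:4] = 04 -> value 4 (1 byte(s))
  byte[4]=0xEA cont=1 payload=0x6A=106: acc |= 106<<0 -> acc=106 shift=7
  byte[5]=0x57 cont=0 payload=0x57=87: acc |= 87<<7 -> acc=11242 shift=14 [end]
Varint 3: bytes[4:6] = EA 57 -> value 11242 (2 byte(s))
  byte[6]=0xE0 cont=1 payload=0x60=96: acc |= 96<<0 -> acc=96 shift=7
  byte[7]=0x5E cont=0 payload=0x5E=94: acc |= 94<<7 -> acc=12128 shift=14 [end]
Varint 4: bytes[6:8] = E0 5E -> value 12128 (2 byte(s))
  byte[8]=0xBF cont=1 payload=0x3F=63: acc |= 63<<0 -> acc=63 shift=7
  byte[9]=0xC0 cont=1 payload=0x40=64: acc |= 64<<7 -> acc=8255 shift=14
  byte[10]=0x7E cont=0 payload=0x7E=126: acc |= 126<<14 -> acc=2072639 shift=21 [end]
Varint 5: bytes[8:11] = BF C0 7E -> value 2072639 (3 byte(s))

Answer: 490555 4 11242 12128 2072639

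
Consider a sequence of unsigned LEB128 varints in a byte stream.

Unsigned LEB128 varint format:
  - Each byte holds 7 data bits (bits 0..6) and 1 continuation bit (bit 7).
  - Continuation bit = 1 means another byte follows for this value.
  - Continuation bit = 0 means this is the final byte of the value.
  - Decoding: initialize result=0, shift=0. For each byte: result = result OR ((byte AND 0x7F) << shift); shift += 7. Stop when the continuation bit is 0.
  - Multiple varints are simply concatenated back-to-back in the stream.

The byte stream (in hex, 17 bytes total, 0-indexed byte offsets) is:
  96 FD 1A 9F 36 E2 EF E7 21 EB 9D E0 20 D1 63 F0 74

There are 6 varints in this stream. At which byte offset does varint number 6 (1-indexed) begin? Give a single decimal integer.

  byte[0]=0x96 cont=1 payload=0x16=22: acc |= 22<<0 -> acc=22 shift=7
  byte[1]=0xFD cont=1 payload=0x7D=125: acc |= 125<<7 -> acc=16022 shift=14
  byte[2]=0x1A cont=0 payload=0x1A=26: acc |= 26<<14 -> acc=442006 shift=21 [end]
Varint 1: bytes[0:3] = 96 FD 1A -> value 442006 (3 byte(s))
  byte[3]=0x9F cont=1 payload=0x1F=31: acc |= 31<<0 -> acc=31 shift=7
  byte[4]=0x36 cont=0 payload=0x36=54: acc |= 54<<7 -> acc=6943 shift=14 [end]
Varint 2: bytes[3:5] = 9F 36 -> value 6943 (2 byte(s))
  byte[5]=0xE2 cont=1 payload=0x62=98: acc |= 98<<0 -> acc=98 shift=7
  byte[6]=0xEF cont=1 payload=0x6F=111: acc |= 111<<7 -> acc=14306 shift=14
  byte[7]=0xE7 cont=1 payload=0x67=103: acc |= 103<<14 -> acc=1701858 shift=21
  byte[8]=0x21 cont=0 payload=0x21=33: acc |= 33<<21 -> acc=70907874 shift=28 [end]
Varint 3: bytes[5:9] = E2 EF E7 21 -> value 70907874 (4 byte(s))
  byte[9]=0xEB cont=1 payload=0x6B=107: acc |= 107<<0 -> acc=107 shift=7
  byte[10]=0x9D cont=1 payload=0x1D=29: acc |= 29<<7 -> acc=3819 shift=14
  byte[11]=0xE0 cont=1 payload=0x60=96: acc |= 96<<14 -> acc=1576683 shift=21
  byte[12]=0x20 cont=0 payload=0x20=32: acc |= 32<<21 -> acc=68685547 shift=28 [end]
Varint 4: bytes[9:13] = EB 9D E0 20 -> value 68685547 (4 byte(s))
  byte[13]=0xD1 cont=1 payload=0x51=81: acc |= 81<<0 -> acc=81 shift=7
  byte[14]=0x63 cont=0 payload=0x63=99: acc |= 99<<7 -> acc=12753 shift=14 [end]
Varint 5: bytes[13:15] = D1 63 -> value 12753 (2 byte(s))
  byte[15]=0xF0 cont=1 payload=0x70=112: acc |= 112<<0 -> acc=112 shift=7
  byte[16]=0x74 cont=0 payload=0x74=116: acc |= 116<<7 -> acc=14960 shift=14 [end]
Varint 6: bytes[15:17] = F0 74 -> value 14960 (2 byte(s))

Answer: 15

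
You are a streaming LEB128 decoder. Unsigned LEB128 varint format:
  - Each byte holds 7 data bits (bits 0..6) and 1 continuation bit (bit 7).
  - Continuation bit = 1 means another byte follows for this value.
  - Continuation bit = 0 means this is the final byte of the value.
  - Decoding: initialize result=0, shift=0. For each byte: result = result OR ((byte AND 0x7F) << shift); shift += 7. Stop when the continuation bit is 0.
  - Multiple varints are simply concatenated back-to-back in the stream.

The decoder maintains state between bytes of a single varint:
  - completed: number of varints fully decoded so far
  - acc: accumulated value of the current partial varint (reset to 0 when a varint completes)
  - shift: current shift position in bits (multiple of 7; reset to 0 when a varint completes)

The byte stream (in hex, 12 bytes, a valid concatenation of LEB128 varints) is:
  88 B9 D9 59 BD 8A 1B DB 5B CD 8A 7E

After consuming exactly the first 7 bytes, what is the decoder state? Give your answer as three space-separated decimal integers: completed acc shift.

byte[0]=0x88 cont=1 payload=0x08: acc |= 8<<0 -> completed=0 acc=8 shift=7
byte[1]=0xB9 cont=1 payload=0x39: acc |= 57<<7 -> completed=0 acc=7304 shift=14
byte[2]=0xD9 cont=1 payload=0x59: acc |= 89<<14 -> completed=0 acc=1465480 shift=21
byte[3]=0x59 cont=0 payload=0x59: varint #1 complete (value=188112008); reset -> completed=1 acc=0 shift=0
byte[4]=0xBD cont=1 payload=0x3D: acc |= 61<<0 -> completed=1 acc=61 shift=7
byte[5]=0x8A cont=1 payload=0x0A: acc |= 10<<7 -> completed=1 acc=1341 shift=14
byte[6]=0x1B cont=0 payload=0x1B: varint #2 complete (value=443709); reset -> completed=2 acc=0 shift=0

Answer: 2 0 0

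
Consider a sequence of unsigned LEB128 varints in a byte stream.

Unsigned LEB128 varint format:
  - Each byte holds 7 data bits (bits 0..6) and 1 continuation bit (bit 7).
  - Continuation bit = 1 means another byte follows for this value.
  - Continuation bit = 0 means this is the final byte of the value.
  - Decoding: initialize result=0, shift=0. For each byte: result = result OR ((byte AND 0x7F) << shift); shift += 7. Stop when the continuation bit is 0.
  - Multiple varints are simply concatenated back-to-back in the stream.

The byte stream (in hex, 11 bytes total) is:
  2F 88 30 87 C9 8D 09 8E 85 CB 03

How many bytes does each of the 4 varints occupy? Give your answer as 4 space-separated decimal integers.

Answer: 1 2 4 4

Derivation:
  byte[0]=0x2F cont=0 payload=0x2F=47: acc |= 47<<0 -> acc=47 shift=7 [end]
Varint 1: bytes[0:1] = 2F -> value 47 (1 byte(s))
  byte[1]=0x88 cont=1 payload=0x08=8: acc |= 8<<0 -> acc=8 shift=7
  byte[2]=0x30 cont=0 payload=0x30=48: acc |= 48<<7 -> acc=6152 shift=14 [end]
Varint 2: bytes[1:3] = 88 30 -> value 6152 (2 byte(s))
  byte[3]=0x87 cont=1 payload=0x07=7: acc |= 7<<0 -> acc=7 shift=7
  byte[4]=0xC9 cont=1 payload=0x49=73: acc |= 73<<7 -> acc=9351 shift=14
  byte[5]=0x8D cont=1 payload=0x0D=13: acc |= 13<<14 -> acc=222343 shift=21
  byte[6]=0x09 cont=0 payload=0x09=9: acc |= 9<<21 -> acc=19096711 shift=28 [end]
Varint 3: bytes[3:7] = 87 C9 8D 09 -> value 19096711 (4 byte(s))
  byte[7]=0x8E cont=1 payload=0x0E=14: acc |= 14<<0 -> acc=14 shift=7
  byte[8]=0x85 cont=1 payload=0x05=5: acc |= 5<<7 -> acc=654 shift=14
  byte[9]=0xCB cont=1 payload=0x4B=75: acc |= 75<<14 -> acc=1229454 shift=21
  byte[10]=0x03 cont=0 payload=0x03=3: acc |= 3<<21 -> acc=7520910 shift=28 [end]
Varint 4: bytes[7:11] = 8E 85 CB 03 -> value 7520910 (4 byte(s))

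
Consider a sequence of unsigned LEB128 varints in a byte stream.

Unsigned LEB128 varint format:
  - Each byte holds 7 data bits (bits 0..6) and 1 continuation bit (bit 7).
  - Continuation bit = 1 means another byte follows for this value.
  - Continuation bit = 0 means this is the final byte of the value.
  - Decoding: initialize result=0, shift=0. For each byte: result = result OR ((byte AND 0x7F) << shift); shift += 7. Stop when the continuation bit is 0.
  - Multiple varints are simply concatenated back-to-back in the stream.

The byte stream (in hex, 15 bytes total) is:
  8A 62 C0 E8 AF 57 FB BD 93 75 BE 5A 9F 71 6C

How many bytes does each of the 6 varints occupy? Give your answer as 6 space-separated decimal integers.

  byte[0]=0x8A cont=1 payload=0x0A=10: acc |= 10<<0 -> acc=10 shift=7
  byte[1]=0x62 cont=0 payload=0x62=98: acc |= 98<<7 -> acc=12554 shift=14 [end]
Varint 1: bytes[0:2] = 8A 62 -> value 12554 (2 byte(s))
  byte[2]=0xC0 cont=1 payload=0x40=64: acc |= 64<<0 -> acc=64 shift=7
  byte[3]=0xE8 cont=1 payload=0x68=104: acc |= 104<<7 -> acc=13376 shift=14
  byte[4]=0xAF cont=1 payload=0x2F=47: acc |= 47<<14 -> acc=783424 shift=21
  byte[5]=0x57 cont=0 payload=0x57=87: acc |= 87<<21 -> acc=183235648 shift=28 [end]
Varint 2: bytes[2:6] = C0 E8 AF 57 -> value 183235648 (4 byte(s))
  byte[6]=0xFB cont=1 payload=0x7B=123: acc |= 123<<0 -> acc=123 shift=7
  byte[7]=0xBD cont=1 payload=0x3D=61: acc |= 61<<7 -> acc=7931 shift=14
  byte[8]=0x93 cont=1 payload=0x13=19: acc |= 19<<14 -> acc=319227 shift=21
  byte[9]=0x75 cont=0 payload=0x75=117: acc |= 117<<21 -> acc=245686011 shift=28 [end]
Varint 3: bytes[6:10] = FB BD 93 75 -> value 245686011 (4 byte(s))
  byte[10]=0xBE cont=1 payload=0x3E=62: acc |= 62<<0 -> acc=62 shift=7
  byte[11]=0x5A cont=0 payload=0x5A=90: acc |= 90<<7 -> acc=11582 shift=14 [end]
Varint 4: bytes[10:12] = BE 5A -> value 11582 (2 byte(s))
  byte[12]=0x9F cont=1 payload=0x1F=31: acc |= 31<<0 -> acc=31 shift=7
  byte[13]=0x71 cont=0 payload=0x71=113: acc |= 113<<7 -> acc=14495 shift=14 [end]
Varint 5: bytes[12:14] = 9F 71 -> value 14495 (2 byte(s))
  byte[14]=0x6C cont=0 payload=0x6C=108: acc |= 108<<0 -> acc=108 shift=7 [end]
Varint 6: bytes[14:15] = 6C -> value 108 (1 byte(s))

Answer: 2 4 4 2 2 1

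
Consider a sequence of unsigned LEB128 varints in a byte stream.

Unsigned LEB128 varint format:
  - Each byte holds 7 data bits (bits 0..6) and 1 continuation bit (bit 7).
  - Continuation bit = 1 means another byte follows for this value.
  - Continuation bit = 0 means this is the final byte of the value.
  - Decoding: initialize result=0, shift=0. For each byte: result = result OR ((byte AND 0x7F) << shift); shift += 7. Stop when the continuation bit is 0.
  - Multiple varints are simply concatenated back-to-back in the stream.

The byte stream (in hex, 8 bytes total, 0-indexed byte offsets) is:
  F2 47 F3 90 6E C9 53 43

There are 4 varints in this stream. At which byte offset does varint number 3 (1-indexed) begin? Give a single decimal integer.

Answer: 5

Derivation:
  byte[0]=0xF2 cont=1 payload=0x72=114: acc |= 114<<0 -> acc=114 shift=7
  byte[1]=0x47 cont=0 payload=0x47=71: acc |= 71<<7 -> acc=9202 shift=14 [end]
Varint 1: bytes[0:2] = F2 47 -> value 9202 (2 byte(s))
  byte[2]=0xF3 cont=1 payload=0x73=115: acc |= 115<<0 -> acc=115 shift=7
  byte[3]=0x90 cont=1 payload=0x10=16: acc |= 16<<7 -> acc=2163 shift=14
  byte[4]=0x6E cont=0 payload=0x6E=110: acc |= 110<<14 -> acc=1804403 shift=21 [end]
Varint 2: bytes[2:5] = F3 90 6E -> value 1804403 (3 byte(s))
  byte[5]=0xC9 cont=1 payload=0x49=73: acc |= 73<<0 -> acc=73 shift=7
  byte[6]=0x53 cont=0 payload=0x53=83: acc |= 83<<7 -> acc=10697 shift=14 [end]
Varint 3: bytes[5:7] = C9 53 -> value 10697 (2 byte(s))
  byte[7]=0x43 cont=0 payload=0x43=67: acc |= 67<<0 -> acc=67 shift=7 [end]
Varint 4: bytes[7:8] = 43 -> value 67 (1 byte(s))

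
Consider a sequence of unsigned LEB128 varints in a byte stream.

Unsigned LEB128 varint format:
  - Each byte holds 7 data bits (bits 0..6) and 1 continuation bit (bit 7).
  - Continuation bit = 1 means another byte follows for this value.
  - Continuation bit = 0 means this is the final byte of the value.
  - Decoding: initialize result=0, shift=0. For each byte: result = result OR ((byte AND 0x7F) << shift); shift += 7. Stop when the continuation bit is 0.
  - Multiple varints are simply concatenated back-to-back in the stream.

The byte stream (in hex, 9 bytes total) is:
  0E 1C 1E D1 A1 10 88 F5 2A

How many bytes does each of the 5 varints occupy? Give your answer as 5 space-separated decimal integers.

Answer: 1 1 1 3 3

Derivation:
  byte[0]=0x0E cont=0 payload=0x0E=14: acc |= 14<<0 -> acc=14 shift=7 [end]
Varint 1: bytes[0:1] = 0E -> value 14 (1 byte(s))
  byte[1]=0x1C cont=0 payload=0x1C=28: acc |= 28<<0 -> acc=28 shift=7 [end]
Varint 2: bytes[1:2] = 1C -> value 28 (1 byte(s))
  byte[2]=0x1E cont=0 payload=0x1E=30: acc |= 30<<0 -> acc=30 shift=7 [end]
Varint 3: bytes[2:3] = 1E -> value 30 (1 byte(s))
  byte[3]=0xD1 cont=1 payload=0x51=81: acc |= 81<<0 -> acc=81 shift=7
  byte[4]=0xA1 cont=1 payload=0x21=33: acc |= 33<<7 -> acc=4305 shift=14
  byte[5]=0x10 cont=0 payload=0x10=16: acc |= 16<<14 -> acc=266449 shift=21 [end]
Varint 4: bytes[3:6] = D1 A1 10 -> value 266449 (3 byte(s))
  byte[6]=0x88 cont=1 payload=0x08=8: acc |= 8<<0 -> acc=8 shift=7
  byte[7]=0xF5 cont=1 payload=0x75=117: acc |= 117<<7 -> acc=14984 shift=14
  byte[8]=0x2A cont=0 payload=0x2A=42: acc |= 42<<14 -> acc=703112 shift=21 [end]
Varint 5: bytes[6:9] = 88 F5 2A -> value 703112 (3 byte(s))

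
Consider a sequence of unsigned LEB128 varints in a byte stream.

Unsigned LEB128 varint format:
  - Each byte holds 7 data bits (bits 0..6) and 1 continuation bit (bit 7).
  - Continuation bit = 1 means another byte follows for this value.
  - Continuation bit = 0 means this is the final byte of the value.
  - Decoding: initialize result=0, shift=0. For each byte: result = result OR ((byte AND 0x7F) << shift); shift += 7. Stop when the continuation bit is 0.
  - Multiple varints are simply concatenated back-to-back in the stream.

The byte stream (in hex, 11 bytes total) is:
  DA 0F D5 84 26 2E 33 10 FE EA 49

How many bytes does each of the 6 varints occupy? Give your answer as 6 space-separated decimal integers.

Answer: 2 3 1 1 1 3

Derivation:
  byte[0]=0xDA cont=1 payload=0x5A=90: acc |= 90<<0 -> acc=90 shift=7
  byte[1]=0x0F cont=0 payload=0x0F=15: acc |= 15<<7 -> acc=2010 shift=14 [end]
Varint 1: bytes[0:2] = DA 0F -> value 2010 (2 byte(s))
  byte[2]=0xD5 cont=1 payload=0x55=85: acc |= 85<<0 -> acc=85 shift=7
  byte[3]=0x84 cont=1 payload=0x04=4: acc |= 4<<7 -> acc=597 shift=14
  byte[4]=0x26 cont=0 payload=0x26=38: acc |= 38<<14 -> acc=623189 shift=21 [end]
Varint 2: bytes[2:5] = D5 84 26 -> value 623189 (3 byte(s))
  byte[5]=0x2E cont=0 payload=0x2E=46: acc |= 46<<0 -> acc=46 shift=7 [end]
Varint 3: bytes[5:6] = 2E -> value 46 (1 byte(s))
  byte[6]=0x33 cont=0 payload=0x33=51: acc |= 51<<0 -> acc=51 shift=7 [end]
Varint 4: bytes[6:7] = 33 -> value 51 (1 byte(s))
  byte[7]=0x10 cont=0 payload=0x10=16: acc |= 16<<0 -> acc=16 shift=7 [end]
Varint 5: bytes[7:8] = 10 -> value 16 (1 byte(s))
  byte[8]=0xFE cont=1 payload=0x7E=126: acc |= 126<<0 -> acc=126 shift=7
  byte[9]=0xEA cont=1 payload=0x6A=106: acc |= 106<<7 -> acc=13694 shift=14
  byte[10]=0x49 cont=0 payload=0x49=73: acc |= 73<<14 -> acc=1209726 shift=21 [end]
Varint 6: bytes[8:11] = FE EA 49 -> value 1209726 (3 byte(s))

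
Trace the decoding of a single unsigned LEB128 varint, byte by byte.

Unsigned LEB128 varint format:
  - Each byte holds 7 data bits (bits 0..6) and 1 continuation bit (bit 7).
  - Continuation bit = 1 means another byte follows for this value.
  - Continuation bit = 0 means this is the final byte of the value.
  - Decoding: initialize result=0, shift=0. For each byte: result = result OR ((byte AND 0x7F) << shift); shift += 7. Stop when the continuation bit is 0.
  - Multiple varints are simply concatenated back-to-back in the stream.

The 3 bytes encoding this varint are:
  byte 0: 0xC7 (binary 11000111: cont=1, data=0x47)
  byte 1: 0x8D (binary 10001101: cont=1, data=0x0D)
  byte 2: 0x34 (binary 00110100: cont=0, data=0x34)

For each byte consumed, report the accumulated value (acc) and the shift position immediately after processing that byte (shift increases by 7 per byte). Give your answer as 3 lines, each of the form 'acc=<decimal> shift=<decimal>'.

Answer: acc=71 shift=7
acc=1735 shift=14
acc=853703 shift=21

Derivation:
byte 0=0xC7: payload=0x47=71, contrib = 71<<0 = 71; acc -> 71, shift -> 7
byte 1=0x8D: payload=0x0D=13, contrib = 13<<7 = 1664; acc -> 1735, shift -> 14
byte 2=0x34: payload=0x34=52, contrib = 52<<14 = 851968; acc -> 853703, shift -> 21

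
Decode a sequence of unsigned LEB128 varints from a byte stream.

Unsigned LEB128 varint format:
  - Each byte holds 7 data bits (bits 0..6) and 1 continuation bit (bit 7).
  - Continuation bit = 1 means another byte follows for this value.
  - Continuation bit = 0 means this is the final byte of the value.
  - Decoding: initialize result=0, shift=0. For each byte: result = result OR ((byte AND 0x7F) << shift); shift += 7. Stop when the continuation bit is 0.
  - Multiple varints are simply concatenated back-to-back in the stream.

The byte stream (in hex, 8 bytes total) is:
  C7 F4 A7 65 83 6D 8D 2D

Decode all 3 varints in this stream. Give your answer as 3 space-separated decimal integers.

Answer: 212466247 13955 5773

Derivation:
  byte[0]=0xC7 cont=1 payload=0x47=71: acc |= 71<<0 -> acc=71 shift=7
  byte[1]=0xF4 cont=1 payload=0x74=116: acc |= 116<<7 -> acc=14919 shift=14
  byte[2]=0xA7 cont=1 payload=0x27=39: acc |= 39<<14 -> acc=653895 shift=21
  byte[3]=0x65 cont=0 payload=0x65=101: acc |= 101<<21 -> acc=212466247 shift=28 [end]
Varint 1: bytes[0:4] = C7 F4 A7 65 -> value 212466247 (4 byte(s))
  byte[4]=0x83 cont=1 payload=0x03=3: acc |= 3<<0 -> acc=3 shift=7
  byte[5]=0x6D cont=0 payload=0x6D=109: acc |= 109<<7 -> acc=13955 shift=14 [end]
Varint 2: bytes[4:6] = 83 6D -> value 13955 (2 byte(s))
  byte[6]=0x8D cont=1 payload=0x0D=13: acc |= 13<<0 -> acc=13 shift=7
  byte[7]=0x2D cont=0 payload=0x2D=45: acc |= 45<<7 -> acc=5773 shift=14 [end]
Varint 3: bytes[6:8] = 8D 2D -> value 5773 (2 byte(s))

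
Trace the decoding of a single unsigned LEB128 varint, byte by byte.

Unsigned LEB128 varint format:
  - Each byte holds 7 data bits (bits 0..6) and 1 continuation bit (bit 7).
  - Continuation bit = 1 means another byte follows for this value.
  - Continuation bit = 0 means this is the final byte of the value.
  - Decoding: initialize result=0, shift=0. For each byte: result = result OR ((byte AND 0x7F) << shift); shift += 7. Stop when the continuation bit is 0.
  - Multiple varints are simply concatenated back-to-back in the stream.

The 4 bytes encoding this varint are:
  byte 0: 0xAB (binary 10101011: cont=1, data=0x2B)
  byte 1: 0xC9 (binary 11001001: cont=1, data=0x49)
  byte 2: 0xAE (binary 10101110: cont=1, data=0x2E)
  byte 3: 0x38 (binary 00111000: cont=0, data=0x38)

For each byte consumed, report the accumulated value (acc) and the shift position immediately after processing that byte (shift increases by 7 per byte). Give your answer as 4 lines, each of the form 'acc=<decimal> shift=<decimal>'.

Answer: acc=43 shift=7
acc=9387 shift=14
acc=763051 shift=21
acc=118203563 shift=28

Derivation:
byte 0=0xAB: payload=0x2B=43, contrib = 43<<0 = 43; acc -> 43, shift -> 7
byte 1=0xC9: payload=0x49=73, contrib = 73<<7 = 9344; acc -> 9387, shift -> 14
byte 2=0xAE: payload=0x2E=46, contrib = 46<<14 = 753664; acc -> 763051, shift -> 21
byte 3=0x38: payload=0x38=56, contrib = 56<<21 = 117440512; acc -> 118203563, shift -> 28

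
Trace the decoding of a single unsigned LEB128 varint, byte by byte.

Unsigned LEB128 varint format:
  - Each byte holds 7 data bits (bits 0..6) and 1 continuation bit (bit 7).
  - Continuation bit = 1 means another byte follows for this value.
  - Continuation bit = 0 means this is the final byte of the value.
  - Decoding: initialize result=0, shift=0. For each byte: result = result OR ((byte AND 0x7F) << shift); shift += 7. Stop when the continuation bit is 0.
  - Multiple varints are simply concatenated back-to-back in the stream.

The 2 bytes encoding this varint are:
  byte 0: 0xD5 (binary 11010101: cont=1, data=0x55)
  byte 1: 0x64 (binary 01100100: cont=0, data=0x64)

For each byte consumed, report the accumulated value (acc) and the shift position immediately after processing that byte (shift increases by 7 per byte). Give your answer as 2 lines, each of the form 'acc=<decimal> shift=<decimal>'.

byte 0=0xD5: payload=0x55=85, contrib = 85<<0 = 85; acc -> 85, shift -> 7
byte 1=0x64: payload=0x64=100, contrib = 100<<7 = 12800; acc -> 12885, shift -> 14

Answer: acc=85 shift=7
acc=12885 shift=14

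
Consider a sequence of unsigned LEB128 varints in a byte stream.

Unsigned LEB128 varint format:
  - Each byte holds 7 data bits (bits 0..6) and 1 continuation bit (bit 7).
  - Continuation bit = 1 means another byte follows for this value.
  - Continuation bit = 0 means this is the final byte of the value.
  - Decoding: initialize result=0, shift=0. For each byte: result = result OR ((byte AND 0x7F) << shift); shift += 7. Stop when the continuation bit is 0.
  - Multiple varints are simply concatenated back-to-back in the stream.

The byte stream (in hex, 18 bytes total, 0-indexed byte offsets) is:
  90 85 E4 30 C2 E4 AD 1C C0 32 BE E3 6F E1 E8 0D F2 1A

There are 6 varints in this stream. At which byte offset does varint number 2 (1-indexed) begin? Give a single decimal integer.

  byte[0]=0x90 cont=1 payload=0x10=16: acc |= 16<<0 -> acc=16 shift=7
  byte[1]=0x85 cont=1 payload=0x05=5: acc |= 5<<7 -> acc=656 shift=14
  byte[2]=0xE4 cont=1 payload=0x64=100: acc |= 100<<14 -> acc=1639056 shift=21
  byte[3]=0x30 cont=0 payload=0x30=48: acc |= 48<<21 -> acc=102302352 shift=28 [end]
Varint 1: bytes[0:4] = 90 85 E4 30 -> value 102302352 (4 byte(s))
  byte[4]=0xC2 cont=1 payload=0x42=66: acc |= 66<<0 -> acc=66 shift=7
  byte[5]=0xE4 cont=1 payload=0x64=100: acc |= 100<<7 -> acc=12866 shift=14
  byte[6]=0xAD cont=1 payload=0x2D=45: acc |= 45<<14 -> acc=750146 shift=21
  byte[7]=0x1C cont=0 payload=0x1C=28: acc |= 28<<21 -> acc=59470402 shift=28 [end]
Varint 2: bytes[4:8] = C2 E4 AD 1C -> value 59470402 (4 byte(s))
  byte[8]=0xC0 cont=1 payload=0x40=64: acc |= 64<<0 -> acc=64 shift=7
  byte[9]=0x32 cont=0 payload=0x32=50: acc |= 50<<7 -> acc=6464 shift=14 [end]
Varint 3: bytes[8:10] = C0 32 -> value 6464 (2 byte(s))
  byte[10]=0xBE cont=1 payload=0x3E=62: acc |= 62<<0 -> acc=62 shift=7
  byte[11]=0xE3 cont=1 payload=0x63=99: acc |= 99<<7 -> acc=12734 shift=14
  byte[12]=0x6F cont=0 payload=0x6F=111: acc |= 111<<14 -> acc=1831358 shift=21 [end]
Varint 4: bytes[10:13] = BE E3 6F -> value 1831358 (3 byte(s))
  byte[13]=0xE1 cont=1 payload=0x61=97: acc |= 97<<0 -> acc=97 shift=7
  byte[14]=0xE8 cont=1 payload=0x68=104: acc |= 104<<7 -> acc=13409 shift=14
  byte[15]=0x0D cont=0 payload=0x0D=13: acc |= 13<<14 -> acc=226401 shift=21 [end]
Varint 5: bytes[13:16] = E1 E8 0D -> value 226401 (3 byte(s))
  byte[16]=0xF2 cont=1 payload=0x72=114: acc |= 114<<0 -> acc=114 shift=7
  byte[17]=0x1A cont=0 payload=0x1A=26: acc |= 26<<7 -> acc=3442 shift=14 [end]
Varint 6: bytes[16:18] = F2 1A -> value 3442 (2 byte(s))

Answer: 4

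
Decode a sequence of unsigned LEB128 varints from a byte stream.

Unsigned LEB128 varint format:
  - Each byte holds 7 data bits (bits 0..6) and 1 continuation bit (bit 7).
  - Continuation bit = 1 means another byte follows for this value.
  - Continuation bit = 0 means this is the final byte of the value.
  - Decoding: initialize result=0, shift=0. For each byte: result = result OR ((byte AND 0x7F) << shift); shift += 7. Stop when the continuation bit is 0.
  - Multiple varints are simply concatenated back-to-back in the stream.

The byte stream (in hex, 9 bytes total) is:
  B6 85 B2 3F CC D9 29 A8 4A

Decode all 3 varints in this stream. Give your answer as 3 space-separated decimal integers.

  byte[0]=0xB6 cont=1 payload=0x36=54: acc |= 54<<0 -> acc=54 shift=7
  byte[1]=0x85 cont=1 payload=0x05=5: acc |= 5<<7 -> acc=694 shift=14
  byte[2]=0xB2 cont=1 payload=0x32=50: acc |= 50<<14 -> acc=819894 shift=21
  byte[3]=0x3F cont=0 payload=0x3F=63: acc |= 63<<21 -> acc=132940470 shift=28 [end]
Varint 1: bytes[0:4] = B6 85 B2 3F -> value 132940470 (4 byte(s))
  byte[4]=0xCC cont=1 payload=0x4C=76: acc |= 76<<0 -> acc=76 shift=7
  byte[5]=0xD9 cont=1 payload=0x59=89: acc |= 89<<7 -> acc=11468 shift=14
  byte[6]=0x29 cont=0 payload=0x29=41: acc |= 41<<14 -> acc=683212 shift=21 [end]
Varint 2: bytes[4:7] = CC D9 29 -> value 683212 (3 byte(s))
  byte[7]=0xA8 cont=1 payload=0x28=40: acc |= 40<<0 -> acc=40 shift=7
  byte[8]=0x4A cont=0 payload=0x4A=74: acc |= 74<<7 -> acc=9512 shift=14 [end]
Varint 3: bytes[7:9] = A8 4A -> value 9512 (2 byte(s))

Answer: 132940470 683212 9512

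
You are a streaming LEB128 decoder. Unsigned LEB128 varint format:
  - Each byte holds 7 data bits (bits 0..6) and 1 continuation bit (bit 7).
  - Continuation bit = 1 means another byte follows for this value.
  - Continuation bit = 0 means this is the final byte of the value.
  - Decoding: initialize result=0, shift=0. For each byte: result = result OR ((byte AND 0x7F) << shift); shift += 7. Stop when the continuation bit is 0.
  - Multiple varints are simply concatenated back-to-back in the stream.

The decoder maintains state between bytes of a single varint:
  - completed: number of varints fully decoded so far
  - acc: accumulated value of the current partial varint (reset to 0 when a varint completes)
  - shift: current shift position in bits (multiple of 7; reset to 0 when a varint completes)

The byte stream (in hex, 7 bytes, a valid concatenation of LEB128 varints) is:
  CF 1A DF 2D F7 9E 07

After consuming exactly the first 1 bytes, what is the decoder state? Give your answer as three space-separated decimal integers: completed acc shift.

Answer: 0 79 7

Derivation:
byte[0]=0xCF cont=1 payload=0x4F: acc |= 79<<0 -> completed=0 acc=79 shift=7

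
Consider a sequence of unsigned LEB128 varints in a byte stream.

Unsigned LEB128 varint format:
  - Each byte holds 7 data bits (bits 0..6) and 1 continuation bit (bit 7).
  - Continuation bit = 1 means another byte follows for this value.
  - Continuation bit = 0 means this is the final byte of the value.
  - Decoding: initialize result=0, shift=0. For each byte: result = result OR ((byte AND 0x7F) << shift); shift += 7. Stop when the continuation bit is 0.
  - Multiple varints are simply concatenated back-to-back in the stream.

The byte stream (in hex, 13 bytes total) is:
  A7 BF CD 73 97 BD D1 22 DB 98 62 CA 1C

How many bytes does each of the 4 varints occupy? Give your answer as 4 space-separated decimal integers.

  byte[0]=0xA7 cont=1 payload=0x27=39: acc |= 39<<0 -> acc=39 shift=7
  byte[1]=0xBF cont=1 payload=0x3F=63: acc |= 63<<7 -> acc=8103 shift=14
  byte[2]=0xCD cont=1 payload=0x4D=77: acc |= 77<<14 -> acc=1269671 shift=21
  byte[3]=0x73 cont=0 payload=0x73=115: acc |= 115<<21 -> acc=242442151 shift=28 [end]
Varint 1: bytes[0:4] = A7 BF CD 73 -> value 242442151 (4 byte(s))
  byte[4]=0x97 cont=1 payload=0x17=23: acc |= 23<<0 -> acc=23 shift=7
  byte[5]=0xBD cont=1 payload=0x3D=61: acc |= 61<<7 -> acc=7831 shift=14
  byte[6]=0xD1 cont=1 payload=0x51=81: acc |= 81<<14 -> acc=1334935 shift=21
  byte[7]=0x22 cont=0 payload=0x22=34: acc |= 34<<21 -> acc=72638103 shift=28 [end]
Varint 2: bytes[4:8] = 97 BD D1 22 -> value 72638103 (4 byte(s))
  byte[8]=0xDB cont=1 payload=0x5B=91: acc |= 91<<0 -> acc=91 shift=7
  byte[9]=0x98 cont=1 payload=0x18=24: acc |= 24<<7 -> acc=3163 shift=14
  byte[10]=0x62 cont=0 payload=0x62=98: acc |= 98<<14 -> acc=1608795 shift=21 [end]
Varint 3: bytes[8:11] = DB 98 62 -> value 1608795 (3 byte(s))
  byte[11]=0xCA cont=1 payload=0x4A=74: acc |= 74<<0 -> acc=74 shift=7
  byte[12]=0x1C cont=0 payload=0x1C=28: acc |= 28<<7 -> acc=3658 shift=14 [end]
Varint 4: bytes[11:13] = CA 1C -> value 3658 (2 byte(s))

Answer: 4 4 3 2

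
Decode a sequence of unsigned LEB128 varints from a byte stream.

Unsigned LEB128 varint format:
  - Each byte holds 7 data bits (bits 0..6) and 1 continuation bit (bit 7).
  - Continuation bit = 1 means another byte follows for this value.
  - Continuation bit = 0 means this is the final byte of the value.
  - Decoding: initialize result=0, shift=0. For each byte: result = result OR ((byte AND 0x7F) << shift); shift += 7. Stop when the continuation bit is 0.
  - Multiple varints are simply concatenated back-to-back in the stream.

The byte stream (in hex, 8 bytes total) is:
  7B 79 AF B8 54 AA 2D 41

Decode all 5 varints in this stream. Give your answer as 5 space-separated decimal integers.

Answer: 123 121 1383471 5802 65

Derivation:
  byte[0]=0x7B cont=0 payload=0x7B=123: acc |= 123<<0 -> acc=123 shift=7 [end]
Varint 1: bytes[0:1] = 7B -> value 123 (1 byte(s))
  byte[1]=0x79 cont=0 payload=0x79=121: acc |= 121<<0 -> acc=121 shift=7 [end]
Varint 2: bytes[1:2] = 79 -> value 121 (1 byte(s))
  byte[2]=0xAF cont=1 payload=0x2F=47: acc |= 47<<0 -> acc=47 shift=7
  byte[3]=0xB8 cont=1 payload=0x38=56: acc |= 56<<7 -> acc=7215 shift=14
  byte[4]=0x54 cont=0 payload=0x54=84: acc |= 84<<14 -> acc=1383471 shift=21 [end]
Varint 3: bytes[2:5] = AF B8 54 -> value 1383471 (3 byte(s))
  byte[5]=0xAA cont=1 payload=0x2A=42: acc |= 42<<0 -> acc=42 shift=7
  byte[6]=0x2D cont=0 payload=0x2D=45: acc |= 45<<7 -> acc=5802 shift=14 [end]
Varint 4: bytes[5:7] = AA 2D -> value 5802 (2 byte(s))
  byte[7]=0x41 cont=0 payload=0x41=65: acc |= 65<<0 -> acc=65 shift=7 [end]
Varint 5: bytes[7:8] = 41 -> value 65 (1 byte(s))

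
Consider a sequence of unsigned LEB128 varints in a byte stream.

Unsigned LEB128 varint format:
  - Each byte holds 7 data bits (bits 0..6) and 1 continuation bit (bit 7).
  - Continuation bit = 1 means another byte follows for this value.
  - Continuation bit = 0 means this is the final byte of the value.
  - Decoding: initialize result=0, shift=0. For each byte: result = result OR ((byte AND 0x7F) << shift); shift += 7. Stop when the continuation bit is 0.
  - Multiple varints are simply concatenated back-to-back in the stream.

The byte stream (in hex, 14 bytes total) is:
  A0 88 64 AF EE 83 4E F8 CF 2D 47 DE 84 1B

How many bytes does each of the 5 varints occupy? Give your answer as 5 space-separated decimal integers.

  byte[0]=0xA0 cont=1 payload=0x20=32: acc |= 32<<0 -> acc=32 shift=7
  byte[1]=0x88 cont=1 payload=0x08=8: acc |= 8<<7 -> acc=1056 shift=14
  byte[2]=0x64 cont=0 payload=0x64=100: acc |= 100<<14 -> acc=1639456 shift=21 [end]
Varint 1: bytes[0:3] = A0 88 64 -> value 1639456 (3 byte(s))
  byte[3]=0xAF cont=1 payload=0x2F=47: acc |= 47<<0 -> acc=47 shift=7
  byte[4]=0xEE cont=1 payload=0x6E=110: acc |= 110<<7 -> acc=14127 shift=14
  byte[5]=0x83 cont=1 payload=0x03=3: acc |= 3<<14 -> acc=63279 shift=21
  byte[6]=0x4E cont=0 payload=0x4E=78: acc |= 78<<21 -> acc=163641135 shift=28 [end]
Varint 2: bytes[3:7] = AF EE 83 4E -> value 163641135 (4 byte(s))
  byte[7]=0xF8 cont=1 payload=0x78=120: acc |= 120<<0 -> acc=120 shift=7
  byte[8]=0xCF cont=1 payload=0x4F=79: acc |= 79<<7 -> acc=10232 shift=14
  byte[9]=0x2D cont=0 payload=0x2D=45: acc |= 45<<14 -> acc=747512 shift=21 [end]
Varint 3: bytes[7:10] = F8 CF 2D -> value 747512 (3 byte(s))
  byte[10]=0x47 cont=0 payload=0x47=71: acc |= 71<<0 -> acc=71 shift=7 [end]
Varint 4: bytes[10:11] = 47 -> value 71 (1 byte(s))
  byte[11]=0xDE cont=1 payload=0x5E=94: acc |= 94<<0 -> acc=94 shift=7
  byte[12]=0x84 cont=1 payload=0x04=4: acc |= 4<<7 -> acc=606 shift=14
  byte[13]=0x1B cont=0 payload=0x1B=27: acc |= 27<<14 -> acc=442974 shift=21 [end]
Varint 5: bytes[11:14] = DE 84 1B -> value 442974 (3 byte(s))

Answer: 3 4 3 1 3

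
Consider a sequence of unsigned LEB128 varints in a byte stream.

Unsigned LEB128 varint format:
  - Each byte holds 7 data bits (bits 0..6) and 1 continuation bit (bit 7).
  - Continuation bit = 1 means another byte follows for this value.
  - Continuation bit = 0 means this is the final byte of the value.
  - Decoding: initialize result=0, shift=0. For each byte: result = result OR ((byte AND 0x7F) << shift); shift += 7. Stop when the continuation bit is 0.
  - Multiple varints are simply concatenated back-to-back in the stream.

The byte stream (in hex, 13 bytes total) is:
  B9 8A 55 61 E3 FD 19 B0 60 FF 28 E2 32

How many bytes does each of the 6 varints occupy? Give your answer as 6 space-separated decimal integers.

  byte[0]=0xB9 cont=1 payload=0x39=57: acc |= 57<<0 -> acc=57 shift=7
  byte[1]=0x8A cont=1 payload=0x0A=10: acc |= 10<<7 -> acc=1337 shift=14
  byte[2]=0x55 cont=0 payload=0x55=85: acc |= 85<<14 -> acc=1393977 shift=21 [end]
Varint 1: bytes[0:3] = B9 8A 55 -> value 1393977 (3 byte(s))
  byte[3]=0x61 cont=0 payload=0x61=97: acc |= 97<<0 -> acc=97 shift=7 [end]
Varint 2: bytes[3:4] = 61 -> value 97 (1 byte(s))
  byte[4]=0xE3 cont=1 payload=0x63=99: acc |= 99<<0 -> acc=99 shift=7
  byte[5]=0xFD cont=1 payload=0x7D=125: acc |= 125<<7 -> acc=16099 shift=14
  byte[6]=0x19 cont=0 payload=0x19=25: acc |= 25<<14 -> acc=425699 shift=21 [end]
Varint 3: bytes[4:7] = E3 FD 19 -> value 425699 (3 byte(s))
  byte[7]=0xB0 cont=1 payload=0x30=48: acc |= 48<<0 -> acc=48 shift=7
  byte[8]=0x60 cont=0 payload=0x60=96: acc |= 96<<7 -> acc=12336 shift=14 [end]
Varint 4: bytes[7:9] = B0 60 -> value 12336 (2 byte(s))
  byte[9]=0xFF cont=1 payload=0x7F=127: acc |= 127<<0 -> acc=127 shift=7
  byte[10]=0x28 cont=0 payload=0x28=40: acc |= 40<<7 -> acc=5247 shift=14 [end]
Varint 5: bytes[9:11] = FF 28 -> value 5247 (2 byte(s))
  byte[11]=0xE2 cont=1 payload=0x62=98: acc |= 98<<0 -> acc=98 shift=7
  byte[12]=0x32 cont=0 payload=0x32=50: acc |= 50<<7 -> acc=6498 shift=14 [end]
Varint 6: bytes[11:13] = E2 32 -> value 6498 (2 byte(s))

Answer: 3 1 3 2 2 2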